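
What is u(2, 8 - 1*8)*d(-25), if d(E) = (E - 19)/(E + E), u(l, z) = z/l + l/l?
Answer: 22/25 ≈ 0.88000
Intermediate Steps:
u(l, z) = 1 + z/l (u(l, z) = z/l + 1 = 1 + z/l)
d(E) = (-19 + E)/(2*E) (d(E) = (-19 + E)/((2*E)) = (-19 + E)*(1/(2*E)) = (-19 + E)/(2*E))
u(2, 8 - 1*8)*d(-25) = ((2 + (8 - 1*8))/2)*((½)*(-19 - 25)/(-25)) = ((2 + (8 - 8))/2)*((½)*(-1/25)*(-44)) = ((2 + 0)/2)*(22/25) = ((½)*2)*(22/25) = 1*(22/25) = 22/25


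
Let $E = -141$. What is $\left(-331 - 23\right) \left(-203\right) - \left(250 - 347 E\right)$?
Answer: $22685$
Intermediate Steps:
$\left(-331 - 23\right) \left(-203\right) - \left(250 - 347 E\right) = \left(-331 - 23\right) \left(-203\right) - \left(250 - -48927\right) = \left(-354\right) \left(-203\right) - \left(250 + 48927\right) = 71862 - 49177 = 22685$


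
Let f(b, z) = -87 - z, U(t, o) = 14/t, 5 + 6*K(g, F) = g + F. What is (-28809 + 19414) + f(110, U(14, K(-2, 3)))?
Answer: -9483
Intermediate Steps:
K(g, F) = -5/6 + F/6 + g/6 (K(g, F) = -5/6 + (g + F)/6 = -5/6 + (F + g)/6 = -5/6 + (F/6 + g/6) = -5/6 + F/6 + g/6)
(-28809 + 19414) + f(110, U(14, K(-2, 3))) = (-28809 + 19414) + (-87 - 14/14) = -9395 + (-87 - 14/14) = -9395 + (-87 - 1*1) = -9395 + (-87 - 1) = -9395 - 88 = -9483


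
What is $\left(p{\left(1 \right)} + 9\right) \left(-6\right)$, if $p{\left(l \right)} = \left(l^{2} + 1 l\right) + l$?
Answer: $-72$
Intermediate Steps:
$p{\left(l \right)} = l^{2} + 2 l$ ($p{\left(l \right)} = \left(l^{2} + l\right) + l = \left(l + l^{2}\right) + l = l^{2} + 2 l$)
$\left(p{\left(1 \right)} + 9\right) \left(-6\right) = \left(1 \left(2 + 1\right) + 9\right) \left(-6\right) = \left(1 \cdot 3 + 9\right) \left(-6\right) = \left(3 + 9\right) \left(-6\right) = 12 \left(-6\right) = -72$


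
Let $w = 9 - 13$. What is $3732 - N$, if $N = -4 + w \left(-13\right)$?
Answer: $3684$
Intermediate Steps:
$w = -4$ ($w = 9 - 13 = -4$)
$N = 48$ ($N = -4 - -52 = -4 + 52 = 48$)
$3732 - N = 3732 - 48 = 3684$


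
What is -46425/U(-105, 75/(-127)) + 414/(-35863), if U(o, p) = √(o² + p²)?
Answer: -414/35863 - 393065*√790346/790346 ≈ -442.15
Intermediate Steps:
-46425/U(-105, 75/(-127)) + 414/(-35863) = -46425/√((-105)² + (75/(-127))²) + 414/(-35863) = -46425/√(11025 + (75*(-1/127))²) + 414*(-1/35863) = -46425/√(11025 + (-75/127)²) - 414/35863 = -46425/√(11025 + 5625/16129) - 414/35863 = -46425*127*√790346/11855190 - 414/35863 = -393065*√790346/790346 - 414/35863 = -414/35863 - 393065*√790346/790346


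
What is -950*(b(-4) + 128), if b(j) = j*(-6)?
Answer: -144400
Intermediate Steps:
b(j) = -6*j
-950*(b(-4) + 128) = -950*(-6*(-4) + 128) = -950*(24 + 128) = -950*152 = -144400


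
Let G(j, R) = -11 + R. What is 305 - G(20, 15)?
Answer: 301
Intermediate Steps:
305 - G(20, 15) = 305 - (-11 + 15) = 305 - 1*4 = 305 - 4 = 301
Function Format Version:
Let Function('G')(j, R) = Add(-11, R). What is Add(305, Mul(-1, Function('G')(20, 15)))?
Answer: 301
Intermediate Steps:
Add(305, Mul(-1, Function('G')(20, 15))) = Add(305, Mul(-1, Add(-11, 15))) = Add(305, Mul(-1, 4)) = Add(305, -4) = 301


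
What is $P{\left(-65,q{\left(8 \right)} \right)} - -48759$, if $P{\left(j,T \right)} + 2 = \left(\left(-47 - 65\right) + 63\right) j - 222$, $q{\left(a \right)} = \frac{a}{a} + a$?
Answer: $51720$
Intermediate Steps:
$q{\left(a \right)} = 1 + a$
$P{\left(j,T \right)} = -224 - 49 j$ ($P{\left(j,T \right)} = -2 + \left(\left(\left(-47 - 65\right) + 63\right) j - 222\right) = -2 + \left(\left(-112 + 63\right) j - 222\right) = -2 - \left(222 + 49 j\right) = -224 - 49 j$)
$P{\left(-65,q{\left(8 \right)} \right)} - -48759 = \left(-224 - -3185\right) - -48759 = \left(-224 + 3185\right) + 48759 = 2961 + 48759 = 51720$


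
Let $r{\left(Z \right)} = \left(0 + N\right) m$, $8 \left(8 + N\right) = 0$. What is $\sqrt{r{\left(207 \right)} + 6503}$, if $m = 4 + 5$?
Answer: $\sqrt{6431} \approx 80.193$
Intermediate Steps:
$m = 9$
$N = -8$ ($N = -8 + \frac{1}{8} \cdot 0 = -8 + 0 = -8$)
$r{\left(Z \right)} = -72$ ($r{\left(Z \right)} = \left(0 - 8\right) 9 = \left(-8\right) 9 = -72$)
$\sqrt{r{\left(207 \right)} + 6503} = \sqrt{-72 + 6503} = \sqrt{6431}$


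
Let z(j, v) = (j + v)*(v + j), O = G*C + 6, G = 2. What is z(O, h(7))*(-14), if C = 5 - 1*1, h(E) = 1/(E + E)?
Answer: -38809/14 ≈ -2772.1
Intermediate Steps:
h(E) = 1/(2*E)
C = 4 (C = 5 - 1 = 4)
O = 14 (O = 2*4 + 6 = 8 + 6 = 14)
z(j, v) = (j + v)² (z(j, v) = (j + v)*(j + v) = (j + v)²)
z(O, h(7))*(-14) = (14 + (½)/7)²*(-14) = (14 + (½)*(⅐))²*(-14) = (14 + 1/14)²*(-14) = (197/14)²*(-14) = (38809/196)*(-14) = -38809/14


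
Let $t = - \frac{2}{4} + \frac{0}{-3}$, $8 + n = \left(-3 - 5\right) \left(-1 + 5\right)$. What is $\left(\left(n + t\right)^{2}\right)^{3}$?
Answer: $\frac{282429536481}{64} \approx 4.413 \cdot 10^{9}$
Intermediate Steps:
$n = -40$ ($n = -8 + \left(-3 - 5\right) \left(-1 + 5\right) = -8 - 32 = -40$)
$t = - \frac{1}{2}$ ($t = \left(-2\right) \frac{1}{4} + 0 \left(- \frac{1}{3}\right) = - \frac{1}{2} + 0 = - \frac{1}{2} \approx -0.5$)
$\left(\left(n + t\right)^{2}\right)^{3} = \left(\left(-40 - \frac{1}{2}\right)^{2}\right)^{3} = \left(\left(- \frac{81}{2}\right)^{2}\right)^{3} = \left(\frac{6561}{4}\right)^{3} = \frac{282429536481}{64}$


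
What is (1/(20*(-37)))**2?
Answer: 1/547600 ≈ 1.8262e-6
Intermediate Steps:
(1/(20*(-37)))**2 = (1/(-740))**2 = (-1/740)**2 = 1/547600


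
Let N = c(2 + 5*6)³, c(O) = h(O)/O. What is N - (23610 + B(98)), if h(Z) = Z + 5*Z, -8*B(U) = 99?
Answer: -187053/8 ≈ -23382.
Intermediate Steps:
B(U) = -99/8 (B(U) = -⅛*99 = -99/8)
h(Z) = 6*Z
c(O) = 6 (c(O) = (6*O)/O = 6)
N = 216 (N = 6³ = 216)
N - (23610 + B(98)) = 216 - (23610 - 99/8) = 216 - 1*188781/8 = 216 - 188781/8 = -187053/8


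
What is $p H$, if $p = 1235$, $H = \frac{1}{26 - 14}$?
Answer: $\frac{1235}{12} \approx 102.92$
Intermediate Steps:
$H = \frac{1}{12}$ ($H = \frac{1}{26 - 14} = \frac{1}{12} \approx 0.083333$)
$p H = 1235 \cdot \frac{1}{12} = \frac{1235}{12}$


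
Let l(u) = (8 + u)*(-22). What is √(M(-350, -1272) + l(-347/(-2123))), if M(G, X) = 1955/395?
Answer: I*√40600245245/15247 ≈ 13.215*I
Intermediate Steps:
M(G, X) = 391/79 (M(G, X) = 1955*(1/395) = 391/79)
l(u) = -176 - 22*u
√(M(-350, -1272) + l(-347/(-2123))) = √(391/79 + (-176 - (-7634)/(-2123))) = √(391/79 + (-176 - (-7634)*(-1)/2123)) = √(391/79 + (-176 - 22*347/2123)) = √(391/79 + (-176 - 694/193)) = √(391/79 - 34662/193) = √(-2662835/15247) = I*√40600245245/15247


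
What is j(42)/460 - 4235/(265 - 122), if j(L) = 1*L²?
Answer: -38542/1495 ≈ -25.781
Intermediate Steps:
j(L) = L²
j(42)/460 - 4235/(265 - 122) = 42²/460 - 4235/(265 - 122) = 1764*(1/460) - 4235/143 = 441/115 - 4235*1/143 = 441/115 - 385/13 = -38542/1495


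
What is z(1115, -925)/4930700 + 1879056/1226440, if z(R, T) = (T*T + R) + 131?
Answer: 257899057211/151180192700 ≈ 1.7059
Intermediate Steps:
z(R, T) = 131 + R + T**2 (z(R, T) = (T**2 + R) + 131 = (R + T**2) + 131 = 131 + R + T**2)
z(1115, -925)/4930700 + 1879056/1226440 = (131 + 1115 + (-925)**2)/4930700 + 1879056/1226440 = (131 + 1115 + 855625)*(1/4930700) + 1879056*(1/1226440) = 856871*(1/4930700) + 234882/153305 = 856871/4930700 + 234882/153305 = 257899057211/151180192700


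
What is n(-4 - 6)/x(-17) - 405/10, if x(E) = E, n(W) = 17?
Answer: -83/2 ≈ -41.500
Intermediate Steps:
n(-4 - 6)/x(-17) - 405/10 = 17/(-17) - 405/10 = 17*(-1/17) - 405*⅒ = -1 - 81/2 = -83/2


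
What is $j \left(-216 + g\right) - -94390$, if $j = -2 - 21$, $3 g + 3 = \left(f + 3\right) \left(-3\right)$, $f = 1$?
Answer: $99473$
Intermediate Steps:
$g = -5$ ($g = -1 + \frac{\left(1 + 3\right) \left(-3\right)}{3} = -1 + \frac{4 \left(-3\right)}{3} = -1 + \frac{1}{3} \left(-12\right) = -1 - 4 = -5$)
$j = -23$ ($j = -2 - 21 = -23$)
$j \left(-216 + g\right) - -94390 = - 23 \left(-216 - 5\right) - -94390 = \left(-23\right) \left(-221\right) + 94390 = 5083 + 94390 = 99473$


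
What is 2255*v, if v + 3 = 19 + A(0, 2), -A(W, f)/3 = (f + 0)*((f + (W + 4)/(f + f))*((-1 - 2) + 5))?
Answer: -45100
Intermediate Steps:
A(W, f) = -3*f*(2*f + (4 + W)/f) (A(W, f) = -3*(f + 0)*(f + (W + 4)/(f + f))*((-1 - 2) + 5) = -3*f*(f + (4 + W)/((2*f)))*(-3 + 5) = -3*f*(f + (4 + W)*(1/(2*f)))*2 = -3*f*(f + (4 + W)/(2*f))*2 = -3*f*(2*f + (4 + W)/f))
v = -20 (v = -3 + (19 + (-12 - 6*2**2 - 3*0)) = -3 + (19 + (-12 - 6*4 + 0)) = -3 + (19 + (-12 - 24 + 0)) = -3 + (19 - 36) = -3 - 17 = -20)
2255*v = 2255*(-20) = -45100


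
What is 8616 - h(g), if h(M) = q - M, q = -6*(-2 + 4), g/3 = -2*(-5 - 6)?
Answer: 8694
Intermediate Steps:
g = 66 (g = 3*(-2*(-5 - 6)) = 3*(-2*(-11)) = 3*22 = 66)
q = -12 (q = -6*2 = -12)
h(M) = -12 - M
8616 - h(g) = 8616 - (-12 - 1*66) = 8616 - (-12 - 66) = 8616 - 1*(-78) = 8616 + 78 = 8694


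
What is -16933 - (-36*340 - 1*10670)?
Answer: 5977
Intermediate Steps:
-16933 - (-36*340 - 1*10670) = -16933 - (-12240 - 10670) = -16933 - 1*(-22910) = -16933 + 22910 = 5977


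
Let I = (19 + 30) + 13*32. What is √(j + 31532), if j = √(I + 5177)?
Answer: √(31532 + √5642) ≈ 177.78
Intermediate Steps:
I = 465 (I = 49 + 416 = 465)
j = √5642 (j = √(465 + 5177) = √5642 ≈ 75.113)
√(j + 31532) = √(√5642 + 31532) = √(31532 + √5642)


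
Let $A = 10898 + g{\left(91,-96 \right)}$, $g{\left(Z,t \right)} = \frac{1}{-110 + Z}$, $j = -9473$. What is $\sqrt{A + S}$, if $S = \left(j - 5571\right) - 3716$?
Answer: $\frac{i \sqrt{2838201}}{19} \approx 88.668 i$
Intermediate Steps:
$S = -18760$ ($S = \left(-9473 - 5571\right) - 3716 = -15044 - 3716 = -18760$)
$A = \frac{207061}{19}$ ($A = 10898 + \frac{1}{-110 + 91} = 10898 + \frac{1}{-19} = 10898 - \frac{1}{19} = \frac{207061}{19} \approx 10898.0$)
$\sqrt{A + S} = \sqrt{\frac{207061}{19} - 18760} = \sqrt{- \frac{149379}{19}} = \frac{i \sqrt{2838201}}{19}$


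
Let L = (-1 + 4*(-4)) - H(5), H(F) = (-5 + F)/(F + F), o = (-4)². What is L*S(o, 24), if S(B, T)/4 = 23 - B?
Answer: -476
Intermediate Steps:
o = 16
S(B, T) = 92 - 4*B (S(B, T) = 4*(23 - B) = 92 - 4*B)
H(F) = (-5 + F)/(2*F) (H(F) = (-5 + F)/((2*F)) = (-5 + F)*(1/(2*F)) = (-5 + F)/(2*F))
L = -17 (L = (-1 + 4*(-4)) - (-5 + 5)/(2*5) = (-1 - 16) - 0/(2*5) = -17 - 1*0 = -17 + 0 = -17)
L*S(o, 24) = -17*(92 - 4*16) = -17*(92 - 64) = -17*28 = -476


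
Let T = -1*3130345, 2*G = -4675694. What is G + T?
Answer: -5468192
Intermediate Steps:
G = -2337847 (G = (1/2)*(-4675694) = -2337847)
T = -3130345
G + T = -2337847 - 3130345 = -5468192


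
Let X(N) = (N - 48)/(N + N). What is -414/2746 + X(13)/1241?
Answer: -6727117/44301218 ≈ -0.15185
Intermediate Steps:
X(N) = (-48 + N)/(2*N) (X(N) = (-48 + N)/((2*N)) = (-48 + N)*(1/(2*N)) = (-48 + N)/(2*N))
-414/2746 + X(13)/1241 = -414/2746 + ((1/2)*(-48 + 13)/13)/1241 = -414*1/2746 + ((1/2)*(1/13)*(-35))*(1/1241) = -207/1373 - 35/26*1/1241 = -207/1373 - 35/32266 = -6727117/44301218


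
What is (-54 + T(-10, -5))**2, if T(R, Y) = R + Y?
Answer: 4761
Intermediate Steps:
(-54 + T(-10, -5))**2 = (-54 + (-10 - 5))**2 = (-54 - 15)**2 = (-69)**2 = 4761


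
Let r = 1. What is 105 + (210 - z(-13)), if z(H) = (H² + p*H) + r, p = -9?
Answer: 28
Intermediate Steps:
z(H) = 1 + H² - 9*H (z(H) = (H² - 9*H) + 1 = 1 + H² - 9*H)
105 + (210 - z(-13)) = 105 + (210 - (1 + (-13)² - 9*(-13))) = 105 + (210 - (1 + 169 + 117)) = 105 + (210 - 1*287) = 105 + (210 - 287) = 105 - 77 = 28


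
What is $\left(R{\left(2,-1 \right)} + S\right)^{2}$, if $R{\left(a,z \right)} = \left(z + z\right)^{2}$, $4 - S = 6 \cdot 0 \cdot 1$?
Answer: $64$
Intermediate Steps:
$S = 4$ ($S = 4 - 6 \cdot 0 \cdot 1 = 4 - 0 \cdot 1 = 4 - 0 = 4 + 0 = 4$)
$R{\left(a,z \right)} = 4 z^{2}$ ($R{\left(a,z \right)} = \left(2 z\right)^{2} = 4 z^{2}$)
$\left(R{\left(2,-1 \right)} + S\right)^{2} = \left(4 \left(-1\right)^{2} + 4\right)^{2} = \left(4 \cdot 1 + 4\right)^{2} = \left(4 + 4\right)^{2} = 8^{2} = 64$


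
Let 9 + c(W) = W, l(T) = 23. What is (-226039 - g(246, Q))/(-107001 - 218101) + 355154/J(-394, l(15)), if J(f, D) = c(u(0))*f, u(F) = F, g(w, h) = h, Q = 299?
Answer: 29065967564/288202923 ≈ 100.85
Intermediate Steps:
c(W) = -9 + W
J(f, D) = -9*f (J(f, D) = (-9 + 0)*f = -9*f)
(-226039 - g(246, Q))/(-107001 - 218101) + 355154/J(-394, l(15)) = (-226039 - 1*299)/(-107001 - 218101) + 355154/((-9*(-394))) = (-226039 - 299)/(-325102) + 355154/3546 = -226338*(-1/325102) + 355154*(1/3546) = 113169/162551 + 177577/1773 = 29065967564/288202923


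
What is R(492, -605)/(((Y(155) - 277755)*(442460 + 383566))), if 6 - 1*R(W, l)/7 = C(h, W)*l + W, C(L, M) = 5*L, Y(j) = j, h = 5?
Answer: -102473/229304817600 ≈ -4.4689e-7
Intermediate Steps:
R(W, l) = 42 - 175*l - 7*W (R(W, l) = 42 - 7*((5*5)*l + W) = 42 - 7*(25*l + W) = 42 - 7*(W + 25*l) = 42 + (-175*l - 7*W) = 42 - 175*l - 7*W)
R(492, -605)/(((Y(155) - 277755)*(442460 + 383566))) = (42 - 175*(-605) - 7*492)/(((155 - 277755)*(442460 + 383566))) = (42 + 105875 - 3444)/((-277600*826026)) = 102473/(-229304817600) = 102473*(-1/229304817600) = -102473/229304817600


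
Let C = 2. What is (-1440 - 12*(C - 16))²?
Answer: 1617984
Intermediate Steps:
(-1440 - 12*(C - 16))² = (-1440 - 12*(2 - 16))² = (-1440 - 12*(-14))² = (-1440 + 168)² = (-1272)² = 1617984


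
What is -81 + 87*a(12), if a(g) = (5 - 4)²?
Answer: 6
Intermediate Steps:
a(g) = 1 (a(g) = 1² = 1)
-81 + 87*a(12) = -81 + 87*1 = -81 + 87 = 6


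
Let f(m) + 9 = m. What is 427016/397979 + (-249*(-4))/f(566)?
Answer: 634234996/221674303 ≈ 2.8611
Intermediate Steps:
f(m) = -9 + m
427016/397979 + (-249*(-4))/f(566) = 427016/397979 + (-249*(-4))/(-9 + 566) = 427016*(1/397979) + 996/557 = 427016/397979 + 996*(1/557) = 427016/397979 + 996/557 = 634234996/221674303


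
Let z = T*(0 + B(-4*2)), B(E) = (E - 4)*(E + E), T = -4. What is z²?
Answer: 589824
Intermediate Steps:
B(E) = 2*E*(-4 + E) (B(E) = (-4 + E)*(2*E) = 2*E*(-4 + E))
z = -768 (z = -4*(0 + 2*(-4*2)*(-4 - 4*2)) = -4*(0 + 2*(-8)*(-4 - 8)) = -4*(0 + 2*(-8)*(-12)) = -4*(0 + 192) = -4*192 = -768)
z² = (-768)² = 589824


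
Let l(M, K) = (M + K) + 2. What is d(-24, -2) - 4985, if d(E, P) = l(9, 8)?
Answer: -4966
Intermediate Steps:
l(M, K) = 2 + K + M (l(M, K) = (K + M) + 2 = 2 + K + M)
d(E, P) = 19 (d(E, P) = 2 + 8 + 9 = 19)
d(-24, -2) - 4985 = 19 - 4985 = -4966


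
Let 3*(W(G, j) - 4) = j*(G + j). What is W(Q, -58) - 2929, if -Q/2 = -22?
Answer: -7963/3 ≈ -2654.3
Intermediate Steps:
Q = 44 (Q = -2*(-22) = 44)
W(G, j) = 4 + j*(G + j)/3 (W(G, j) = 4 + (j*(G + j))/3 = 4 + j*(G + j)/3)
W(Q, -58) - 2929 = (4 + (⅓)*(-58)² + (⅓)*44*(-58)) - 2929 = (4 + (⅓)*3364 - 2552/3) - 2929 = (4 + 3364/3 - 2552/3) - 2929 = 824/3 - 2929 = -7963/3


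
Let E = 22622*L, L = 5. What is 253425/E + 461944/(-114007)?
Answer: -4671652373/2579066354 ≈ -1.8114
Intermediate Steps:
E = 113110 (E = 22622*5 = 113110)
253425/E + 461944/(-114007) = 253425/113110 + 461944/(-114007) = 253425*(1/113110) + 461944*(-1/114007) = 50685/22622 - 461944/114007 = -4671652373/2579066354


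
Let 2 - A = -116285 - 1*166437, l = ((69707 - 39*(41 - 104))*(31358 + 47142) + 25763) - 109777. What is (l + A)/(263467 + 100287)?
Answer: 2832536355/181877 ≈ 15574.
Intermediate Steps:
l = 5664789986 (l = ((69707 - 39*(-63))*78500 + 25763) - 109777 = ((69707 + 2457)*78500 + 25763) - 109777 = (72164*78500 + 25763) - 109777 = (5664874000 + 25763) - 109777 = 5664899763 - 109777 = 5664789986)
A = 282724 (A = 2 - (-116285 - 1*166437) = 2 - (-116285 - 166437) = 2 - 1*(-282722) = 2 + 282722 = 282724)
(l + A)/(263467 + 100287) = (5664789986 + 282724)/(263467 + 100287) = 5665072710/363754 = 5665072710*(1/363754) = 2832536355/181877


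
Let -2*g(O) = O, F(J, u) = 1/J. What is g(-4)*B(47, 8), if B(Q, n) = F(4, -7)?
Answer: 1/2 ≈ 0.50000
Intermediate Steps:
g(O) = -O/2
B(Q, n) = 1/4
g(-4)*B(47, 8) = -1/2*(-4)*(1/4) = 2*(1/4) = 1/2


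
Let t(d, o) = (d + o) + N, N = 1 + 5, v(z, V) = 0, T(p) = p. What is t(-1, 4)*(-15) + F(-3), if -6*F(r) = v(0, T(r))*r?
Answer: -135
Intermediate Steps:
N = 6
F(r) = 0 (F(r) = -0*r = -⅙*0 = 0)
t(d, o) = 6 + d + o (t(d, o) = (d + o) + 6 = 6 + d + o)
t(-1, 4)*(-15) + F(-3) = (6 - 1 + 4)*(-15) + 0 = 9*(-15) + 0 = -135 + 0 = -135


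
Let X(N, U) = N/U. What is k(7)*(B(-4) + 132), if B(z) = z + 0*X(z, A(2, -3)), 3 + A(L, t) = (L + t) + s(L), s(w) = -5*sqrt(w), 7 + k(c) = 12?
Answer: 640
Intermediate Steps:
k(c) = 5 (k(c) = -7 + 12 = 5)
A(L, t) = -3 + L + t - 5*sqrt(L) (A(L, t) = -3 + ((L + t) - 5*sqrt(L)) = -3 + (L + t - 5*sqrt(L)) = -3 + L + t - 5*sqrt(L))
B(z) = z (B(z) = z + 0*(z/(-3 + 2 - 3 - 5*sqrt(2))) = z + 0*(z/(-4 - 5*sqrt(2))) = z + 0 = z)
k(7)*(B(-4) + 132) = 5*(-4 + 132) = 5*128 = 640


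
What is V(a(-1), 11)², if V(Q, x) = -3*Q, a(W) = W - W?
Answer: 0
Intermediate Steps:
a(W) = 0
V(a(-1), 11)² = (-3*0)² = 0² = 0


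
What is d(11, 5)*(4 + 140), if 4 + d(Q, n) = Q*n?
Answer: 7344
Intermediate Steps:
d(Q, n) = -4 + Q*n
d(11, 5)*(4 + 140) = (-4 + 11*5)*(4 + 140) = (-4 + 55)*144 = 51*144 = 7344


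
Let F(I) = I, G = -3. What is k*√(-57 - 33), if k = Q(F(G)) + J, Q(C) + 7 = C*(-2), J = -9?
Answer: -30*I*√10 ≈ -94.868*I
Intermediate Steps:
Q(C) = -7 - 2*C (Q(C) = -7 + C*(-2) = -7 - 2*C)
k = -10 (k = (-7 - 2*(-3)) - 9 = (-7 + 6) - 9 = -1 - 9 = -10)
k*√(-57 - 33) = -10*√(-57 - 33) = -30*I*√10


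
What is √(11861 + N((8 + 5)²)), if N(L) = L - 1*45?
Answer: √11985 ≈ 109.48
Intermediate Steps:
N(L) = -45 + L (N(L) = L - 45 = -45 + L)
√(11861 + N((8 + 5)²)) = √(11861 + (-45 + (8 + 5)²)) = √(11861 + (-45 + 13²)) = √(11861 + (-45 + 169)) = √(11861 + 124) = √11985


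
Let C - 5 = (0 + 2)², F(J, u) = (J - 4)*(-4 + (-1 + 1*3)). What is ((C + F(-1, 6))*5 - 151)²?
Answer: 3136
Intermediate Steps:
F(J, u) = 8 - 2*J (F(J, u) = (-4 + J)*(-4 + (-1 + 3)) = (-4 + J)*(-4 + 2) = (-4 + J)*(-2) = 8 - 2*J)
C = 9 (C = 5 + (0 + 2)² = 5 + 2² = 5 + 4 = 9)
((C + F(-1, 6))*5 - 151)² = ((9 + (8 - 2*(-1)))*5 - 151)² = ((9 + (8 + 2))*5 - 151)² = ((9 + 10)*5 - 151)² = (19*5 - 151)² = (95 - 151)² = (-56)² = 3136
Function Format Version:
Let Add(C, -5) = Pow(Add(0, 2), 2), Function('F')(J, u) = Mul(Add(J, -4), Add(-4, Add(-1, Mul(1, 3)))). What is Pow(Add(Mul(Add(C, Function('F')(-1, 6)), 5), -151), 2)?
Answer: 3136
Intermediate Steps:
Function('F')(J, u) = Add(8, Mul(-2, J)) (Function('F')(J, u) = Mul(Add(-4, J), Add(-4, Add(-1, 3))) = Mul(Add(-4, J), Add(-4, 2)) = Mul(Add(-4, J), -2) = Add(8, Mul(-2, J)))
C = 9 (C = Add(5, Pow(Add(0, 2), 2)) = Add(5, Pow(2, 2)) = Add(5, 4) = 9)
Pow(Add(Mul(Add(C, Function('F')(-1, 6)), 5), -151), 2) = Pow(Add(Mul(Add(9, Add(8, Mul(-2, -1))), 5), -151), 2) = Pow(Add(Mul(Add(9, Add(8, 2)), 5), -151), 2) = Pow(Add(Mul(Add(9, 10), 5), -151), 2) = Pow(Add(Mul(19, 5), -151), 2) = Pow(Add(95, -151), 2) = Pow(-56, 2) = 3136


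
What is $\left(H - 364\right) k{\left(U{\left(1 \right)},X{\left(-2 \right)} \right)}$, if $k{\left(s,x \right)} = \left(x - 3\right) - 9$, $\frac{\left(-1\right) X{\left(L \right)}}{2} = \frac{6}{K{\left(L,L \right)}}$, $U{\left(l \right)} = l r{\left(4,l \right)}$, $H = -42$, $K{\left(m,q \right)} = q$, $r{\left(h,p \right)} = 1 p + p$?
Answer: $2436$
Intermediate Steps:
$r{\left(h,p \right)} = 2 p$ ($r{\left(h,p \right)} = p + p = 2 p$)
$U{\left(l \right)} = 2 l^{2}$ ($U{\left(l \right)} = l 2 l = 2 l^{2}$)
$X{\left(L \right)} = - \frac{12}{L}$ ($X{\left(L \right)} = - 2 \frac{6}{L} = - \frac{12}{L}$)
$k{\left(s,x \right)} = -12 + x$ ($k{\left(s,x \right)} = \left(x - 3\right) - 9 = \left(-3 + x\right) - 9 = -12 + x$)
$\left(H - 364\right) k{\left(U{\left(1 \right)},X{\left(-2 \right)} \right)} = \left(-42 - 364\right) \left(-12 - \frac{12}{-2}\right) = - 406 \left(-12 - -6\right) = - 406 \left(-12 + 6\right) = \left(-406\right) \left(-6\right) = 2436$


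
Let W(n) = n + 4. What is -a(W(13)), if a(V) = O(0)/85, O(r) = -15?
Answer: 3/17 ≈ 0.17647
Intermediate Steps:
W(n) = 4 + n
a(V) = -3/17 (a(V) = -15/85 = -15*1/85 = -3/17)
-a(W(13)) = -1*(-3/17) = 3/17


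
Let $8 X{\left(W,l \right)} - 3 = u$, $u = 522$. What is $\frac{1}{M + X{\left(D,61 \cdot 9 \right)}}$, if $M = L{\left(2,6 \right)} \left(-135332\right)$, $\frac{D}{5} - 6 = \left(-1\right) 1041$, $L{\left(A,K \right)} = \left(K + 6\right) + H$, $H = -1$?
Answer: $- \frac{8}{11908691} \approx -6.7178 \cdot 10^{-7}$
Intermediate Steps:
$L{\left(A,K \right)} = 5 + K$ ($L{\left(A,K \right)} = \left(K + 6\right) - 1 = \left(6 + K\right) - 1 = 5 + K$)
$D = -5175$ ($D = 30 + 5 \left(\left(-1\right) 1041\right) = 30 + 5 \left(-1041\right) = 30 - 5205 = -5175$)
$X{\left(W,l \right)} = \frac{525}{8}$ ($X{\left(W,l \right)} = \frac{3}{8} + \frac{1}{8} \cdot 522 = \frac{3}{8} + \frac{261}{4} = \frac{525}{8}$)
$M = -1488652$ ($M = \left(5 + 6\right) \left(-135332\right) = 11 \left(-135332\right) = -1488652$)
$\frac{1}{M + X{\left(D,61 \cdot 9 \right)}} = \frac{1}{-1488652 + \frac{525}{8}} = \frac{1}{- \frac{11908691}{8}} = - \frac{8}{11908691}$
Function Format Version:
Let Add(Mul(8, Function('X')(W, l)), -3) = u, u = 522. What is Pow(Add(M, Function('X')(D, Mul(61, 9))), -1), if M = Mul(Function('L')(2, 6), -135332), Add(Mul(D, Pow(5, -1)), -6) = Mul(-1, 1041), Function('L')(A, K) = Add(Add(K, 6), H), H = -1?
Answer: Rational(-8, 11908691) ≈ -6.7178e-7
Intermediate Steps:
Function('L')(A, K) = Add(5, K) (Function('L')(A, K) = Add(Add(K, 6), -1) = Add(Add(6, K), -1) = Add(5, K))
D = -5175 (D = Add(30, Mul(5, Mul(-1, 1041))) = Add(30, Mul(5, -1041)) = Add(30, -5205) = -5175)
Function('X')(W, l) = Rational(525, 8) (Function('X')(W, l) = Add(Rational(3, 8), Mul(Rational(1, 8), 522)) = Add(Rational(3, 8), Rational(261, 4)) = Rational(525, 8))
M = -1488652 (M = Mul(Add(5, 6), -135332) = Mul(11, -135332) = -1488652)
Pow(Add(M, Function('X')(D, Mul(61, 9))), -1) = Pow(Add(-1488652, Rational(525, 8)), -1) = Pow(Rational(-11908691, 8), -1) = Rational(-8, 11908691)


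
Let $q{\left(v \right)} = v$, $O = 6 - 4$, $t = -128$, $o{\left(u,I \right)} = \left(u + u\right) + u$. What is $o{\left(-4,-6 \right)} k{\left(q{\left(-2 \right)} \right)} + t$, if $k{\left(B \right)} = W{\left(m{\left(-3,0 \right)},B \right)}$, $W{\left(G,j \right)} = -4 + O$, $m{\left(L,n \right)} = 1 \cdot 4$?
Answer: $-104$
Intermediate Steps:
$o{\left(u,I \right)} = 3 u$ ($o{\left(u,I \right)} = 2 u + u = 3 u$)
$O = 2$
$m{\left(L,n \right)} = 4$
$W{\left(G,j \right)} = -2$ ($W{\left(G,j \right)} = -4 + 2 = -2$)
$k{\left(B \right)} = -2$
$o{\left(-4,-6 \right)} k{\left(q{\left(-2 \right)} \right)} + t = 3 \left(-4\right) \left(-2\right) - 128 = \left(-12\right) \left(-2\right) - 128 = 24 - 128 = -104$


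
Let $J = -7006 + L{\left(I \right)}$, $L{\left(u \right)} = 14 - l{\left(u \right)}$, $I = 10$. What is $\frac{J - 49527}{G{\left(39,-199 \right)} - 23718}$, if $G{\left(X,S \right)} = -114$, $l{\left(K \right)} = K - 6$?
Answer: $\frac{18841}{7944} \approx 2.3717$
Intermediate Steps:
$l{\left(K \right)} = -6 + K$ ($l{\left(K \right)} = K - 6 = -6 + K$)
$L{\left(u \right)} = 20 - u$ ($L{\left(u \right)} = 14 - \left(-6 + u\right) = 20 - u$)
$J = -6996$ ($J = -7006 + \left(20 - 10\right) = -7006 + 10 = -6996$)
$\frac{J - 49527}{G{\left(39,-199 \right)} - 23718} = \frac{-6996 - 49527}{-114 - 23718} = - \frac{56523}{-23832} = \left(-56523\right) \left(- \frac{1}{23832}\right) = \frac{18841}{7944}$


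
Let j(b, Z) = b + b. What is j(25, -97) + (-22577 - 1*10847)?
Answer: -33374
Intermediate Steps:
j(b, Z) = 2*b
j(25, -97) + (-22577 - 1*10847) = 2*25 + (-22577 - 1*10847) = 50 + (-22577 - 10847) = 50 - 33424 = -33374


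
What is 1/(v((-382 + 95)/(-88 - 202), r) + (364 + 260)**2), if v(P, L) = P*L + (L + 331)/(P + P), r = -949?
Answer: 83230/32303609399 ≈ 2.5765e-6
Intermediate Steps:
v(P, L) = L*P + (331 + L)/(2*P) (v(P, L) = L*P + (331 + L)/((2*P)) = L*P + (331 + L)*(1/(2*P)) = L*P + (331 + L)/(2*P))
1/(v((-382 + 95)/(-88 - 202), r) + (364 + 260)**2) = 1/((331 - 949 + 2*(-949)*((-382 + 95)/(-88 - 202))**2)/(2*(((-382 + 95)/(-88 - 202)))) + (364 + 260)**2) = 1/((331 - 949 + 2*(-949)*(-287/(-290))**2)/(2*((-287/(-290)))) + 624**2) = 1/((331 - 949 + 2*(-949)*(-287*(-1/290))**2)/(2*((-287*(-1/290)))) + 389376) = 1/((331 - 949 + 2*(-949)*(287/290)**2)/(2*(287/290)) + 389376) = 1/((1/2)*(290/287)*(331 - 949 + 2*(-949)*(82369/84100)) + 389376) = 1/((1/2)*(290/287)*(331 - 949 - 78168181/42050) + 389376) = 1/((1/2)*(290/287)*(-104155081/42050) + 389376) = 1/(-104155081/83230 + 389376) = 1/(32303609399/83230) = 83230/32303609399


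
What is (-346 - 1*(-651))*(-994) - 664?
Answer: -303834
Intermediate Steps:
(-346 - 1*(-651))*(-994) - 664 = (-346 + 651)*(-994) - 664 = 305*(-994) - 664 = -303170 - 664 = -303834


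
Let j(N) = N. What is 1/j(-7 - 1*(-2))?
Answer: -⅕ ≈ -0.20000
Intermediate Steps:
1/j(-7 - 1*(-2)) = 1/(-7 - 1*(-2)) = 1/(-7 + 2) = 1/(-5) = -⅕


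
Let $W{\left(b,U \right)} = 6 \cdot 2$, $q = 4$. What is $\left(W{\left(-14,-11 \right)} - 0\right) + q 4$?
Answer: $28$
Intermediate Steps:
$W{\left(b,U \right)} = 12$
$\left(W{\left(-14,-11 \right)} - 0\right) + q 4 = \left(12 - 0\right) + 4 \cdot 4 = \left(12 + 0\right) + 16 = 12 + 16 = 28$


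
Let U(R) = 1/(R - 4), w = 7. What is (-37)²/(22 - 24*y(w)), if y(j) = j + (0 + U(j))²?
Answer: -4107/446 ≈ -9.2085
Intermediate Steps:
U(R) = 1/(-4 + R)
y(j) = j + (-4 + j)⁻² (y(j) = j + (0 + 1/(-4 + j))² = j + (1/(-4 + j))² = j + (-4 + j)⁻²)
(-37)²/(22 - 24*y(w)) = (-37)²/(22 - 24*(7 + (-4 + 7)⁻²)) = 1369/(22 - 24*(7 + 3⁻²)) = 1369/(22 - 24*(7 + ⅑)) = 1369/(22 - 24*64/9) = 1369/(22 - 512/3) = 1369/(-446/3) = 1369*(-3/446) = -4107/446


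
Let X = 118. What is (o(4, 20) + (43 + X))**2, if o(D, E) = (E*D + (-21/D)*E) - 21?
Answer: 13225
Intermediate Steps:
o(D, E) = -21 + D*E - 21*E/D (o(D, E) = (D*E - 21*E/D) - 21 = -21 + D*E - 21*E/D)
(o(4, 20) + (43 + X))**2 = ((-21 + 4*20 - 21*20/4) + (43 + 118))**2 = ((-21 + 80 - 21*20*1/4) + 161)**2 = ((-21 + 80 - 105) + 161)**2 = (-46 + 161)**2 = 115**2 = 13225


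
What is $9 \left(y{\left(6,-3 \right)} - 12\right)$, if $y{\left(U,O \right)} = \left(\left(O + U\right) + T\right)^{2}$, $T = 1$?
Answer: $36$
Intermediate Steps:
$y{\left(U,O \right)} = \left(1 + O + U\right)^{2}$ ($y{\left(U,O \right)} = \left(\left(O + U\right) + 1\right)^{2} = \left(1 + O + U\right)^{2}$)
$9 \left(y{\left(6,-3 \right)} - 12\right) = 9 \left(\left(1 - 3 + 6\right)^{2} - 12\right) = 9 \left(4^{2} - 12\right) = 9 \left(16 - 12\right) = 9 \cdot 4 = 36$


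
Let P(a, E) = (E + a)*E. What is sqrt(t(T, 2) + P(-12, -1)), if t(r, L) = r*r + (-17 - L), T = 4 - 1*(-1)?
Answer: sqrt(19) ≈ 4.3589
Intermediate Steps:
T = 5 (T = 4 + 1 = 5)
t(r, L) = -17 + r**2 - L (t(r, L) = r**2 + (-17 - L) = -17 + r**2 - L)
P(a, E) = E*(E + a)
sqrt(t(T, 2) + P(-12, -1)) = sqrt((-17 + 5**2 - 1*2) - (-1 - 12)) = sqrt((-17 + 25 - 2) - 1*(-13)) = sqrt(6 + 13) = sqrt(19)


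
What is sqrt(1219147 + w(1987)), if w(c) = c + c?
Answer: sqrt(1223121) ≈ 1105.9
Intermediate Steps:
w(c) = 2*c
sqrt(1219147 + w(1987)) = sqrt(1219147 + 2*1987) = sqrt(1219147 + 3974) = sqrt(1223121)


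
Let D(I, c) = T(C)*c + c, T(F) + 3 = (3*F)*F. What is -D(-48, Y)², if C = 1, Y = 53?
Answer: -2809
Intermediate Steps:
T(F) = -3 + 3*F² (T(F) = -3 + (3*F)*F = -3 + 3*F²)
D(I, c) = c (D(I, c) = (-3 + 3*1²)*c + c = (-3 + 3*1)*c + c = (-3 + 3)*c + c = 0*c + c = 0 + c = c)
-D(-48, Y)² = -1*53² = -1*2809 = -2809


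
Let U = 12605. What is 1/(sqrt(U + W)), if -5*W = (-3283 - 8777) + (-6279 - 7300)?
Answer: sqrt(110830)/44332 ≈ 0.0075095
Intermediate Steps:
W = 25639/5 (W = -((-3283 - 8777) + (-6279 - 7300))/5 = -(-12060 - 13579)/5 = -1/5*(-25639) = 25639/5 ≈ 5127.8)
1/(sqrt(U + W)) = 1/(sqrt(12605 + 25639/5)) = 1/(sqrt(88664/5)) = 1/(2*sqrt(110830)/5) = sqrt(110830)/44332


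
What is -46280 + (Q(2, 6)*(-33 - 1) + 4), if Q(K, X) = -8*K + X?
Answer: -45936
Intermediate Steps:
Q(K, X) = X - 8*K
-46280 + (Q(2, 6)*(-33 - 1) + 4) = -46280 + ((6 - 8*2)*(-33 - 1) + 4) = -46280 + ((6 - 16)*(-34) + 4) = -46280 + (-10*(-34) + 4) = -46280 + (340 + 4) = -46280 + 344 = -45936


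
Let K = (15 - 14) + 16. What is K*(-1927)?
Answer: -32759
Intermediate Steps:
K = 17 (K = 1 + 16 = 17)
K*(-1927) = 17*(-1927) = -32759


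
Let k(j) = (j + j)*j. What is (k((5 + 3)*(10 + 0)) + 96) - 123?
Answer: 12773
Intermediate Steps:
k(j) = 2*j² (k(j) = (2*j)*j = 2*j²)
(k((5 + 3)*(10 + 0)) + 96) - 123 = (2*((5 + 3)*(10 + 0))² + 96) - 123 = (2*(8*10)² + 96) - 123 = (2*80² + 96) - 123 = (2*6400 + 96) - 123 = (12800 + 96) - 123 = 12896 - 123 = 12773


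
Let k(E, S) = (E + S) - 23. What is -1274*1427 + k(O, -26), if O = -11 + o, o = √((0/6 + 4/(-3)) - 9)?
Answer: -1818058 + I*√93/3 ≈ -1.8181e+6 + 3.2146*I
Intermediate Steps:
o = I*√93/3 (o = √((0*(⅙) + 4*(-⅓)) - 9) = √((0 - 4/3) - 9) = √(-4/3 - 9) = √(-31/3) = I*√93/3 ≈ 3.2146*I)
O = -11 + I*√93/3 ≈ -11.0 + 3.2146*I
k(E, S) = -23 + E + S
-1274*1427 + k(O, -26) = -1274*1427 + (-23 + (-11 + I*√93/3) - 26) = -1817998 + (-60 + I*√93/3) = -1818058 + I*√93/3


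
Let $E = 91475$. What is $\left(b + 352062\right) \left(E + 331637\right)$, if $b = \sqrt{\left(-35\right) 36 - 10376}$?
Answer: $148961656944 + 846224 i \sqrt{2909} \approx 1.4896 \cdot 10^{11} + 4.5641 \cdot 10^{7} i$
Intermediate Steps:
$b = 2 i \sqrt{2909}$ ($b = \sqrt{-1260 - 10376} = \sqrt{-11636} = 2 i \sqrt{2909} \approx 107.87 i$)
$\left(b + 352062\right) \left(E + 331637\right) = \left(2 i \sqrt{2909} + 352062\right) \left(91475 + 331637\right) = \left(352062 + 2 i \sqrt{2909}\right) 423112 = 148961656944 + 846224 i \sqrt{2909}$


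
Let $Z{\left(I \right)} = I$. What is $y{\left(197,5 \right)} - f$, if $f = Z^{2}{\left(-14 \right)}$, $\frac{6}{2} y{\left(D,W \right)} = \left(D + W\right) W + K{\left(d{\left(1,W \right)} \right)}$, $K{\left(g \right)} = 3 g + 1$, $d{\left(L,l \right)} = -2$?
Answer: $139$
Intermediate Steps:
$K{\left(g \right)} = 1 + 3 g$
$y{\left(D,W \right)} = - \frac{5}{3} + \frac{W \left(D + W\right)}{3}$ ($y{\left(D,W \right)} = \frac{\left(D + W\right) W + \left(1 + 3 \left(-2\right)\right)}{3} = \frac{W \left(D + W\right) + \left(1 - 6\right)}{3} = \frac{W \left(D + W\right) - 5}{3} = \frac{-5 + W \left(D + W\right)}{3} = - \frac{5}{3} + \frac{W \left(D + W\right)}{3}$)
$f = 196$ ($f = \left(-14\right)^{2} = 196$)
$y{\left(197,5 \right)} - f = \left(- \frac{5}{3} + \frac{5^{2}}{3} + \frac{1}{3} \cdot 197 \cdot 5\right) - 196 = \left(- \frac{5}{3} + \frac{1}{3} \cdot 25 + \frac{985}{3}\right) - 196 = \left(- \frac{5}{3} + \frac{25}{3} + \frac{985}{3}\right) - 196 = 335 - 196 = 139$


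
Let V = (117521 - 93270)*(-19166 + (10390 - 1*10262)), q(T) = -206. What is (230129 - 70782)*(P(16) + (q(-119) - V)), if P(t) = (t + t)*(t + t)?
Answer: 73569132504532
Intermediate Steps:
P(t) = 4*t**2 (P(t) = (2*t)*(2*t) = 4*t**2)
V = -461690538 (V = 24251*(-19166 + (10390 - 10262)) = 24251*(-19166 + 128) = 24251*(-19038) = -461690538)
(230129 - 70782)*(P(16) + (q(-119) - V)) = (230129 - 70782)*(4*16**2 + (-206 - 1*(-461690538))) = 159347*(4*256 + (-206 + 461690538)) = 159347*(1024 + 461690332) = 159347*461691356 = 73569132504532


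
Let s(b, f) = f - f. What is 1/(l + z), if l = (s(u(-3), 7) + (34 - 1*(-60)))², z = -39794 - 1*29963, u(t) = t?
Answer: -1/60921 ≈ -1.6415e-5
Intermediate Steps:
s(b, f) = 0
z = -69757 (z = -39794 - 29963 = -69757)
l = 8836 (l = (0 + (34 - 1*(-60)))² = (0 + (34 + 60))² = (0 + 94)² = 94² = 8836)
1/(l + z) = 1/(8836 - 69757) = 1/(-60921) = -1/60921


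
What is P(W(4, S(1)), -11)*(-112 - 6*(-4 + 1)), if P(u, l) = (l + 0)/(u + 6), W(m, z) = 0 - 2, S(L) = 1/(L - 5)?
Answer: 517/2 ≈ 258.50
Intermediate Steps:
S(L) = 1/(-5 + L)
W(m, z) = -2
P(u, l) = l/(6 + u)
P(W(4, S(1)), -11)*(-112 - 6*(-4 + 1)) = (-11/(6 - 2))*(-112 - 6*(-4 + 1)) = (-11/4)*(-112 - 6*(-3)) = (-11*1/4)*(-112 + 18) = -11/4*(-94) = 517/2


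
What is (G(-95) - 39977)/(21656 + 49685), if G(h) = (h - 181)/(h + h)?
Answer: -3797677/6777395 ≈ -0.56034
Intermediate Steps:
G(h) = (-181 + h)/(2*h) (G(h) = (-181 + h)/((2*h)) = (-181 + h)*(1/(2*h)) = (-181 + h)/(2*h))
(G(-95) - 39977)/(21656 + 49685) = ((1/2)*(-181 - 95)/(-95) - 39977)/(21656 + 49685) = ((1/2)*(-1/95)*(-276) - 39977)/71341 = (138/95 - 39977)*(1/71341) = -3797677/95*1/71341 = -3797677/6777395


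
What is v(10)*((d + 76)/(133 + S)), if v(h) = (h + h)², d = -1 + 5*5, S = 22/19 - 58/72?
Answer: 27360000/91213 ≈ 299.96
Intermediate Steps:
S = 241/684 (S = 22*(1/19) - 58*1/72 = 22/19 - 29/36 = 241/684 ≈ 0.35234)
d = 24 (d = -1 + 25 = 24)
v(h) = 4*h² (v(h) = (2*h)² = 4*h²)
v(10)*((d + 76)/(133 + S)) = (4*10²)*((24 + 76)/(133 + 241/684)) = (4*100)*(100/(91213/684)) = 400*(100*(684/91213)) = 400*(68400/91213) = 27360000/91213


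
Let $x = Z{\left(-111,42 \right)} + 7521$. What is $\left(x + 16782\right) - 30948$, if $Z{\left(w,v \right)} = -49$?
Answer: $-6694$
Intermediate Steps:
$x = 7472$ ($x = -49 + 7521 = 7472$)
$\left(x + 16782\right) - 30948 = \left(7472 + 16782\right) - 30948 = 24254 - 30948 = -6694$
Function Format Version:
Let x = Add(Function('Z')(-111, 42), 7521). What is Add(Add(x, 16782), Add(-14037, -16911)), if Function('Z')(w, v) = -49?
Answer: -6694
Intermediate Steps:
x = 7472 (x = Add(-49, 7521) = 7472)
Add(Add(x, 16782), Add(-14037, -16911)) = Add(Add(7472, 16782), Add(-14037, -16911)) = Add(24254, -30948) = -6694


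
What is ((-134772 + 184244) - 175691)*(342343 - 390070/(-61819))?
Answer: -2671260038907153/61819 ≈ -4.3211e+10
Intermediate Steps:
((-134772 + 184244) - 175691)*(342343 - 390070/(-61819)) = (49472 - 175691)*(342343 - 390070*(-1/61819)) = -126219*(342343 + 390070/61819) = -126219*21163691987/61819 = -2671260038907153/61819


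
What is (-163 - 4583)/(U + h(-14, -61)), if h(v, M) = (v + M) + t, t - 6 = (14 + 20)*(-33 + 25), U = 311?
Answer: 791/5 ≈ 158.20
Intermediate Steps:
t = -266 (t = 6 + (14 + 20)*(-33 + 25) = 6 + 34*(-8) = 6 - 272 = -266)
h(v, M) = -266 + M + v (h(v, M) = (v + M) - 266 = (M + v) - 266 = -266 + M + v)
(-163 - 4583)/(U + h(-14, -61)) = (-163 - 4583)/(311 + (-266 - 61 - 14)) = -4746/(311 - 341) = -4746/(-30) = -4746*(-1/30) = 791/5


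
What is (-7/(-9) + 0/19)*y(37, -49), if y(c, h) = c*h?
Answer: -12691/9 ≈ -1410.1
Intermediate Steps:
(-7/(-9) + 0/19)*y(37, -49) = (-7/(-9) + 0/19)*(37*(-49)) = (-7*(-1/9) + 0*(1/19))*(-1813) = (7/9 + 0)*(-1813) = (7/9)*(-1813) = -12691/9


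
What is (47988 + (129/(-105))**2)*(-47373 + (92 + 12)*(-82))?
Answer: -3286260416249/1225 ≈ -2.6827e+9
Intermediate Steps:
(47988 + (129/(-105))**2)*(-47373 + (92 + 12)*(-82)) = (47988 + (129*(-1/105))**2)*(-47373 + 104*(-82)) = (47988 + (-43/35)**2)*(-47373 - 8528) = (47988 + 1849/1225)*(-55901) = (58787149/1225)*(-55901) = -3286260416249/1225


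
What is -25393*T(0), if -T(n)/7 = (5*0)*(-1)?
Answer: 0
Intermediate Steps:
T(n) = 0 (T(n) = -7*5*0*(-1) = -0*(-1) = -7*0 = 0)
-25393*T(0) = -25393*0 = 0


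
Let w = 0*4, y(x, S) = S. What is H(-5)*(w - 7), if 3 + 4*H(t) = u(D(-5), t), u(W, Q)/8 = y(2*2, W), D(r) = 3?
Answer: -147/4 ≈ -36.750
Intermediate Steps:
u(W, Q) = 8*W
H(t) = 21/4 (H(t) = -¾ + (8*3)/4 = -¾ + (¼)*24 = -¾ + 6 = 21/4)
w = 0
H(-5)*(w - 7) = 21*(0 - 7)/4 = (21/4)*(-7) = -147/4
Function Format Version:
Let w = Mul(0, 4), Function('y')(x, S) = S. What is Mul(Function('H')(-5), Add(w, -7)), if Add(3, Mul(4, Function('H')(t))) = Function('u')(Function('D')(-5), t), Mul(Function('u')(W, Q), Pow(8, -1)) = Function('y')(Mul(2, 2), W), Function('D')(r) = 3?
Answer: Rational(-147, 4) ≈ -36.750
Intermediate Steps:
Function('u')(W, Q) = Mul(8, W)
Function('H')(t) = Rational(21, 4) (Function('H')(t) = Add(Rational(-3, 4), Mul(Rational(1, 4), Mul(8, 3))) = Add(Rational(-3, 4), Mul(Rational(1, 4), 24)) = Add(Rational(-3, 4), 6) = Rational(21, 4))
w = 0
Mul(Function('H')(-5), Add(w, -7)) = Mul(Rational(21, 4), Add(0, -7)) = Mul(Rational(21, 4), -7) = Rational(-147, 4)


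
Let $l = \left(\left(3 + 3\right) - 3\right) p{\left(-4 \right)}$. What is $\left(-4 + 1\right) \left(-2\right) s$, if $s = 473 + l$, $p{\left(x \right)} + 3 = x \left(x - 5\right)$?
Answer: $3432$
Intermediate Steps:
$p{\left(x \right)} = -3 + x \left(-5 + x\right)$ ($p{\left(x \right)} = -3 + x \left(x - 5\right) = -3 + x \left(-5 + x\right)$)
$l = 99$ ($l = \left(\left(3 + 3\right) - 3\right) \left(-3 + \left(-4\right)^{2} - -20\right) = \left(6 - 3\right) \left(-3 + 16 + 20\right) = 3 \cdot 33 = 99$)
$s = 572$ ($s = 473 + 99 = 572$)
$\left(-4 + 1\right) \left(-2\right) s = \left(-4 + 1\right) \left(-2\right) 572 = \left(-3\right) \left(-2\right) 572 = 6 \cdot 572 = 3432$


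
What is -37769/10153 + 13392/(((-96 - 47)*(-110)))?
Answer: -1601879/558415 ≈ -2.8686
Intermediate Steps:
-37769/10153 + 13392/(((-96 - 47)*(-110))) = -37769*1/10153 + 13392/((-143*(-110))) = -37769/10153 + 13392/15730 = -37769/10153 + 13392*(1/15730) = -37769/10153 + 6696/7865 = -1601879/558415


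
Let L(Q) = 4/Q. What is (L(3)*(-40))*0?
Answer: 0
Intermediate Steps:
(L(3)*(-40))*0 = ((4/3)*(-40))*0 = -160/3*0 = 0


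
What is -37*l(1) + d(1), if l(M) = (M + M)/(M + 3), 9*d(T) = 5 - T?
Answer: -325/18 ≈ -18.056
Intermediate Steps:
d(T) = 5/9 - T/9 (d(T) = (5 - T)/9 = 5/9 - T/9)
l(M) = 2*M/(3 + M) (l(M) = (2*M)/(3 + M) = 2*M/(3 + M))
-37*l(1) + d(1) = -74/(3 + 1) + (5/9 - 1/9*1) = -74/4 + (5/9 - 1/9) = -74/4 + 4/9 = -37*1/2 + 4/9 = -37/2 + 4/9 = -325/18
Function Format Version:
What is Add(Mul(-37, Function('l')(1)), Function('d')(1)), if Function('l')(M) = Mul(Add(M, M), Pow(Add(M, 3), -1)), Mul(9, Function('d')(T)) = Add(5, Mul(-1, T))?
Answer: Rational(-325, 18) ≈ -18.056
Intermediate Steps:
Function('d')(T) = Add(Rational(5, 9), Mul(Rational(-1, 9), T)) (Function('d')(T) = Mul(Rational(1, 9), Add(5, Mul(-1, T))) = Add(Rational(5, 9), Mul(Rational(-1, 9), T)))
Function('l')(M) = Mul(2, M, Pow(Add(3, M), -1)) (Function('l')(M) = Mul(Mul(2, M), Pow(Add(3, M), -1)) = Mul(2, M, Pow(Add(3, M), -1)))
Add(Mul(-37, Function('l')(1)), Function('d')(1)) = Add(Mul(-37, Mul(2, 1, Pow(Add(3, 1), -1))), Add(Rational(5, 9), Mul(Rational(-1, 9), 1))) = Add(Mul(-37, Mul(2, 1, Pow(4, -1))), Add(Rational(5, 9), Rational(-1, 9))) = Add(Mul(-37, Mul(2, 1, Rational(1, 4))), Rational(4, 9)) = Add(Mul(-37, Rational(1, 2)), Rational(4, 9)) = Add(Rational(-37, 2), Rational(4, 9)) = Rational(-325, 18)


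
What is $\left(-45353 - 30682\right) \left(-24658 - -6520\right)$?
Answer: $1379122830$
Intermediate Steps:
$\left(-45353 - 30682\right) \left(-24658 - -6520\right) = - 76035 \left(-24658 + 6520\right) = \left(-76035\right) \left(-18138\right) = 1379122830$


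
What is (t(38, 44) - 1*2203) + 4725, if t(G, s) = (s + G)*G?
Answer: 5638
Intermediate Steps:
t(G, s) = G*(G + s) (t(G, s) = (G + s)*G = G*(G + s))
(t(38, 44) - 1*2203) + 4725 = (38*(38 + 44) - 1*2203) + 4725 = (38*82 - 2203) + 4725 = (3116 - 2203) + 4725 = 913 + 4725 = 5638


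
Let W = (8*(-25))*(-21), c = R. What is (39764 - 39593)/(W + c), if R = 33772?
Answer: 171/37972 ≈ 0.0045033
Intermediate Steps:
c = 33772
W = 4200 (W = -200*(-21) = 4200)
(39764 - 39593)/(W + c) = (39764 - 39593)/(4200 + 33772) = 171/37972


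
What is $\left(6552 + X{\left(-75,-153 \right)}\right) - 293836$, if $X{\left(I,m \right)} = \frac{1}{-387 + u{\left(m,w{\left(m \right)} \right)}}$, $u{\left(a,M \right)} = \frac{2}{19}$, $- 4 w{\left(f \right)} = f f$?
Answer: $- \frac{2111824703}{7351} \approx -2.8728 \cdot 10^{5}$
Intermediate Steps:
$w{\left(f \right)} = - \frac{f^{2}}{4}$ ($w{\left(f \right)} = - \frac{f f}{4} = - \frac{f^{2}}{4}$)
$u{\left(a,M \right)} = \frac{2}{19}$ ($u{\left(a,M \right)} = 2 \cdot \frac{1}{19} = \frac{2}{19}$)
$X{\left(I,m \right)} = - \frac{19}{7351}$ ($X{\left(I,m \right)} = \frac{1}{-387 + \frac{2}{19}} = \frac{1}{- \frac{7351}{19}} = - \frac{19}{7351}$)
$\left(6552 + X{\left(-75,-153 \right)}\right) - 293836 = \left(6552 - \frac{19}{7351}\right) - 293836 = \frac{48163733}{7351} - 293836 = - \frac{2111824703}{7351}$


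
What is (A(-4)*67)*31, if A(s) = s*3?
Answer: -24924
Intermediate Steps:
A(s) = 3*s
(A(-4)*67)*31 = ((3*(-4))*67)*31 = -12*67*31 = -804*31 = -24924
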